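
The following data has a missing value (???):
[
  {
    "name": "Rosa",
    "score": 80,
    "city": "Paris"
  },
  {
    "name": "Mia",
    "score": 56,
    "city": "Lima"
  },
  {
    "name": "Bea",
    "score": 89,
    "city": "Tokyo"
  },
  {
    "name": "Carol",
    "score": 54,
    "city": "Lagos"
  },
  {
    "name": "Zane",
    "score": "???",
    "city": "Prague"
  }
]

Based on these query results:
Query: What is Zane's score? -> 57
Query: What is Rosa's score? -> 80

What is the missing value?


The missing value is Zane's score
From query: Zane's score = 57

ANSWER: 57


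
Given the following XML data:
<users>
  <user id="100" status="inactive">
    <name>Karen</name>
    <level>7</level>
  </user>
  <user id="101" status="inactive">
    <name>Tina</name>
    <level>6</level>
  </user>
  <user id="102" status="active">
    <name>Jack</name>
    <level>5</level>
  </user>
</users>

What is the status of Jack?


Finding user with name = Jack
user id="102" status="active"

ANSWER: active


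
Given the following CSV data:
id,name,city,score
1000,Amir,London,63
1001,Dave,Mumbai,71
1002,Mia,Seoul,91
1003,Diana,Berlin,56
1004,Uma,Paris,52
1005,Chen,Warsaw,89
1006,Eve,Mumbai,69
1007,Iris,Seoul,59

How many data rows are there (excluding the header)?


Counting rows (excluding header):
Header: id,name,city,score
Data rows: 8

ANSWER: 8


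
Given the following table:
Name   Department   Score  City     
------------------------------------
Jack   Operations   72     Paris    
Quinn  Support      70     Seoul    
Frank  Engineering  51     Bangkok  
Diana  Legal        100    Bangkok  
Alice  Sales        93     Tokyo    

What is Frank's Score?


Row 3: Frank
Score = 51

ANSWER: 51


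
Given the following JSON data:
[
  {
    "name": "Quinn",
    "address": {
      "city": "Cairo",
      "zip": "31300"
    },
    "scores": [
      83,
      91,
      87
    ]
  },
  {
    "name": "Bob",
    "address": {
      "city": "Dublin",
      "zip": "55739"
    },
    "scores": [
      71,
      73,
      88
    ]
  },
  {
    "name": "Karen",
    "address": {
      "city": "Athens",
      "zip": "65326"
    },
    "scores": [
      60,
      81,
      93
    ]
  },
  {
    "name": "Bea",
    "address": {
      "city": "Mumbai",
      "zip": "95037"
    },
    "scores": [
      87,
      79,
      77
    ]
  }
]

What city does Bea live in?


Path: records[3].address.city
Value: Mumbai

ANSWER: Mumbai


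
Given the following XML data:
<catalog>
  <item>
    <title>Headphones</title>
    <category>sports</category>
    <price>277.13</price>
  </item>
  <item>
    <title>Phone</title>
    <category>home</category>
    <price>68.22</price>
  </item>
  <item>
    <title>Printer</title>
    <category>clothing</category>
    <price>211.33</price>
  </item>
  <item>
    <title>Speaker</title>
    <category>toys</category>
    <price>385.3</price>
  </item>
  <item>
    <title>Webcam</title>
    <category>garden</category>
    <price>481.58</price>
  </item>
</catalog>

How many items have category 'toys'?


Scanning <item> elements for <category>toys</category>:
  Item 4: Speaker -> MATCH
Count: 1

ANSWER: 1


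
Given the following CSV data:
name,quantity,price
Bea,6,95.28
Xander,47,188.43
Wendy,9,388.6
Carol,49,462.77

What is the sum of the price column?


Values in 'price' column:
  Row 1: 95.28
  Row 2: 188.43
  Row 3: 388.6
  Row 4: 462.77
Sum = 95.28 + 188.43 + 388.6 + 462.77 = 1135.08

ANSWER: 1135.08


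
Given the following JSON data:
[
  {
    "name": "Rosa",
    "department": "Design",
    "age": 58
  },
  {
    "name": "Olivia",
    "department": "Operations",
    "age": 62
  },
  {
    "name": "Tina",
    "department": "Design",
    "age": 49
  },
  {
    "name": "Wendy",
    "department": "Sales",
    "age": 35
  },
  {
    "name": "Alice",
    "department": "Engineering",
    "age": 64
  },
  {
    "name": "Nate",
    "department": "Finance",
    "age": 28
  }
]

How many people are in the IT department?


Scanning records for department = IT
  No matches found
Count: 0

ANSWER: 0


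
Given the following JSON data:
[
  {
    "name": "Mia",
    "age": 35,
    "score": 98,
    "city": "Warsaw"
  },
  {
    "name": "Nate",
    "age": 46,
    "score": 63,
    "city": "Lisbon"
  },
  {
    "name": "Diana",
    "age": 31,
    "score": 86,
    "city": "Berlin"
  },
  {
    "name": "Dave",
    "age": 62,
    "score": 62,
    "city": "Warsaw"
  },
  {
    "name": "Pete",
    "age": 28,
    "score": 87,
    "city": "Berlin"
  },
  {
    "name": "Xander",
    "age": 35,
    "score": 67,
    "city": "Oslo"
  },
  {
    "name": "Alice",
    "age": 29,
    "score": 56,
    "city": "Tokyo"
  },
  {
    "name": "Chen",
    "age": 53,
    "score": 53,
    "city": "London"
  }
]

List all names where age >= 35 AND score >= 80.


Checking both conditions:
  Mia (age=35, score=98) -> YES
  Nate (age=46, score=63) -> no
  Diana (age=31, score=86) -> no
  Dave (age=62, score=62) -> no
  Pete (age=28, score=87) -> no
  Xander (age=35, score=67) -> no
  Alice (age=29, score=56) -> no
  Chen (age=53, score=53) -> no


ANSWER: Mia


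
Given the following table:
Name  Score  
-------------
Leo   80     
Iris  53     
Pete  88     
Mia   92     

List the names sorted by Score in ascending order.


Sorting by Score (ascending):
  Iris: 53
  Leo: 80
  Pete: 88
  Mia: 92


ANSWER: Iris, Leo, Pete, Mia


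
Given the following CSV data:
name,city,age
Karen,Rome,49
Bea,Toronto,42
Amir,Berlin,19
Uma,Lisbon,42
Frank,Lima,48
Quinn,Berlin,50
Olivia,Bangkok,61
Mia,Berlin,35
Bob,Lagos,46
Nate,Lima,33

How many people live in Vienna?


Scanning city column for 'Vienna':
Total matches: 0

ANSWER: 0


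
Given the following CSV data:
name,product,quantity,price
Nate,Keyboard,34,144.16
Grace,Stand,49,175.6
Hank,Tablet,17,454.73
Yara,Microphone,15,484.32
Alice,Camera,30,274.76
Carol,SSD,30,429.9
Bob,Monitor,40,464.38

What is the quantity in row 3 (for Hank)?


Row 3: Hank
Column 'quantity' = 17

ANSWER: 17


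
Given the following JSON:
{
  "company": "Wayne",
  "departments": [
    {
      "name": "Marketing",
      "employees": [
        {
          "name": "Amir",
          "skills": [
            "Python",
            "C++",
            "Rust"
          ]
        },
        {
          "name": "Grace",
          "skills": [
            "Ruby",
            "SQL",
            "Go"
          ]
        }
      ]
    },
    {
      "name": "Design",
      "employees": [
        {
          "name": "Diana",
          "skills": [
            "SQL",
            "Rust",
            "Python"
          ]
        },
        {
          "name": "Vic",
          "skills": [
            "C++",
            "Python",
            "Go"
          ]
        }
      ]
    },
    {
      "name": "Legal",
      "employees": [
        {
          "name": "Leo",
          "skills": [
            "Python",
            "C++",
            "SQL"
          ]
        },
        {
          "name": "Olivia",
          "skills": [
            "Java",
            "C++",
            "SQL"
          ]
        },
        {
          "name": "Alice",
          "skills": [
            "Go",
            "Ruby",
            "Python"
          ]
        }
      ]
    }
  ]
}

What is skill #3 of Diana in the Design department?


Path: departments[1].employees[0].skills[2]
Value: Python

ANSWER: Python


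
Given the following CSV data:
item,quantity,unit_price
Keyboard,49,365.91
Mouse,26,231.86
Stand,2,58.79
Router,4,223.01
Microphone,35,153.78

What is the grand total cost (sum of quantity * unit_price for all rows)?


Computing row totals:
  Keyboard: 49 * 365.91 = 17929.59
  Mouse: 26 * 231.86 = 6028.36
  Stand: 2 * 58.79 = 117.58
  Router: 4 * 223.01 = 892.04
  Microphone: 35 * 153.78 = 5382.3
Grand total = 17929.59 + 6028.36 + 117.58 + 892.04 + 5382.3 = 30349.87

ANSWER: 30349.87


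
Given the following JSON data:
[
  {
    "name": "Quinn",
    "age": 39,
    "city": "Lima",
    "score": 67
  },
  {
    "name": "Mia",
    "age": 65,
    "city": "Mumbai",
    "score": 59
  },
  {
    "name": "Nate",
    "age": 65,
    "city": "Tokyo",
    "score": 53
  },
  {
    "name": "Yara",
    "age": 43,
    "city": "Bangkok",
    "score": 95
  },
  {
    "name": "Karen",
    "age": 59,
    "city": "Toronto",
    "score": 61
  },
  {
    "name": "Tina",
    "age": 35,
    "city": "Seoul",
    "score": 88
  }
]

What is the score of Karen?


Looking up record where name = Karen
Record index: 4
Field 'score' = 61

ANSWER: 61


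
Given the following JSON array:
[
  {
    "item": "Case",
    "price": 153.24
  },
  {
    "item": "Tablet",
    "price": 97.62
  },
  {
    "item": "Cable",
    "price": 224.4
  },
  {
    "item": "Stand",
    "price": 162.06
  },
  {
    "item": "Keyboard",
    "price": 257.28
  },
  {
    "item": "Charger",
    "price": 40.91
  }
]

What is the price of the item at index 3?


Array index 3 -> Stand
price = 162.06

ANSWER: 162.06


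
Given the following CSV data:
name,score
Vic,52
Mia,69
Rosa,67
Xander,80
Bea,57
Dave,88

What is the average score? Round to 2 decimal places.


Scores: 52, 69, 67, 80, 57, 88
Sum = 413
Count = 6
Average = 413 / 6 = 68.83

ANSWER: 68.83


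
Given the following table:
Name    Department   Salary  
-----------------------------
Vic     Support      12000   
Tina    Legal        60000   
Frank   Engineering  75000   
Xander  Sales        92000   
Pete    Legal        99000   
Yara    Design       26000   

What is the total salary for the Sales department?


Sales department members:
  Xander: 92000
Total = 92000 = 92000

ANSWER: 92000


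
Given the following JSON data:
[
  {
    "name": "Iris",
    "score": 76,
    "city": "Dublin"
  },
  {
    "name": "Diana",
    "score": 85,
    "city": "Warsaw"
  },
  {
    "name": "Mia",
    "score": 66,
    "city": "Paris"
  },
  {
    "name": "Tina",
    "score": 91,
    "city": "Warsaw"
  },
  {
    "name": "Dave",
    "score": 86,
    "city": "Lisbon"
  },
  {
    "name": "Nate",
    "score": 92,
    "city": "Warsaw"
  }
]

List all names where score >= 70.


Filtering records where score >= 70:
  Iris (score=76) -> YES
  Diana (score=85) -> YES
  Mia (score=66) -> no
  Tina (score=91) -> YES
  Dave (score=86) -> YES
  Nate (score=92) -> YES


ANSWER: Iris, Diana, Tina, Dave, Nate


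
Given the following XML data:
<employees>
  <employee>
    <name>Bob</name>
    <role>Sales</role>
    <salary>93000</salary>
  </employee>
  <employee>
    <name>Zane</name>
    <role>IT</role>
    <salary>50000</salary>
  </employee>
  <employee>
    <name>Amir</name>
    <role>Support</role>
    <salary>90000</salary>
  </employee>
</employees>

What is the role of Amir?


Searching for <employee> with <name>Amir</name>
Found at position 3
<role>Support</role>

ANSWER: Support


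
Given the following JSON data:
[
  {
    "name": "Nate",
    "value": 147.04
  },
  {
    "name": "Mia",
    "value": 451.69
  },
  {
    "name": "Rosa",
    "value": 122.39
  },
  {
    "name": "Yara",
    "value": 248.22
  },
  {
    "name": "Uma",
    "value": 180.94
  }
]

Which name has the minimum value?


Comparing values:
  Nate: 147.04
  Mia: 451.69
  Rosa: 122.39
  Yara: 248.22
  Uma: 180.94
Minimum: Rosa (122.39)

ANSWER: Rosa


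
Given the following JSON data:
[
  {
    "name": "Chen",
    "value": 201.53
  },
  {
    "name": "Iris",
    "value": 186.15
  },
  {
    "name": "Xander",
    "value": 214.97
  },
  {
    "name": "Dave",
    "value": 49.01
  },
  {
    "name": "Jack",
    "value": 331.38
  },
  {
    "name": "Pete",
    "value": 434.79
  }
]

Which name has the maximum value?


Comparing values:
  Chen: 201.53
  Iris: 186.15
  Xander: 214.97
  Dave: 49.01
  Jack: 331.38
  Pete: 434.79
Maximum: Pete (434.79)

ANSWER: Pete


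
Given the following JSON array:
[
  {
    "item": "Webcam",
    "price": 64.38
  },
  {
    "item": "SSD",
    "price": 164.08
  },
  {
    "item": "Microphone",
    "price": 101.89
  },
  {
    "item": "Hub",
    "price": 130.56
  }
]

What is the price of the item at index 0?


Array index 0 -> Webcam
price = 64.38

ANSWER: 64.38


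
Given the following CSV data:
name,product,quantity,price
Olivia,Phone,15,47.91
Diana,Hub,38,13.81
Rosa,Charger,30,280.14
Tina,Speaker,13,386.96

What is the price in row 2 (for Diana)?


Row 2: Diana
Column 'price' = 13.81

ANSWER: 13.81


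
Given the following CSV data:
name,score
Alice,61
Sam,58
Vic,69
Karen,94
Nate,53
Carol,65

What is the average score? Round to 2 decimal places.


Scores: 61, 58, 69, 94, 53, 65
Sum = 400
Count = 6
Average = 400 / 6 = 66.67

ANSWER: 66.67


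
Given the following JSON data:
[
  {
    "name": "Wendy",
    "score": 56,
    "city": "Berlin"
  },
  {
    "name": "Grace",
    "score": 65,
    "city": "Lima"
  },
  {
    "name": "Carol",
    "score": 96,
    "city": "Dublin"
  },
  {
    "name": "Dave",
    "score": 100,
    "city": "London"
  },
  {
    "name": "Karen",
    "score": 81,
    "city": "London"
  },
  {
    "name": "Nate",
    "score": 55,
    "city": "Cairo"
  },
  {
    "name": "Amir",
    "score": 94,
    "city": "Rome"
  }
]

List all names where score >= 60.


Filtering records where score >= 60:
  Wendy (score=56) -> no
  Grace (score=65) -> YES
  Carol (score=96) -> YES
  Dave (score=100) -> YES
  Karen (score=81) -> YES
  Nate (score=55) -> no
  Amir (score=94) -> YES


ANSWER: Grace, Carol, Dave, Karen, Amir


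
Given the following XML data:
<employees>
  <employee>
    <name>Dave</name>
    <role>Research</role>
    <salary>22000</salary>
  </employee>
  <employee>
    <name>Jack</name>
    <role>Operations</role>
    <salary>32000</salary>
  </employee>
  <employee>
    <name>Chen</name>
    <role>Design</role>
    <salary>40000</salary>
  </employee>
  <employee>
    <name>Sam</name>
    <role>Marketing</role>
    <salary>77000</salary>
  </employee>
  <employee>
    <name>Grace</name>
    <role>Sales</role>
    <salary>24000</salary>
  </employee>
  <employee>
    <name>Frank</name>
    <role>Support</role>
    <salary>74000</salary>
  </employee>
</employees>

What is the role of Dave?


Searching for <employee> with <name>Dave</name>
Found at position 1
<role>Research</role>

ANSWER: Research


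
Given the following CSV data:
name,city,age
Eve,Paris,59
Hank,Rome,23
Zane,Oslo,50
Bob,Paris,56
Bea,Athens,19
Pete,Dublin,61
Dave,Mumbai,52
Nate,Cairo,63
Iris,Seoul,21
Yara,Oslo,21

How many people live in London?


Scanning city column for 'London':
Total matches: 0

ANSWER: 0


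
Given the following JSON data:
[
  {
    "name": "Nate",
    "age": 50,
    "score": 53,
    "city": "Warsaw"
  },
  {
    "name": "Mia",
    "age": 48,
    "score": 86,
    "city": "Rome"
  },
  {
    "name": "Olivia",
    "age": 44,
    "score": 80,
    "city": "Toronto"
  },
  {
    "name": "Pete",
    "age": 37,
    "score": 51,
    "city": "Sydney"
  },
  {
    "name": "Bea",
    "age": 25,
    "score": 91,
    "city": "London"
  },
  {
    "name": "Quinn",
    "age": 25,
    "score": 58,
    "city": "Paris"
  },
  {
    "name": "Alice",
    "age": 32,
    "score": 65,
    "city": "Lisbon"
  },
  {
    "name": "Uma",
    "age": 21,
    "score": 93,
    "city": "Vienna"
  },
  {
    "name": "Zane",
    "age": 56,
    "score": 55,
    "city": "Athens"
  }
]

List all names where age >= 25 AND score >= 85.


Checking both conditions:
  Nate (age=50, score=53) -> no
  Mia (age=48, score=86) -> YES
  Olivia (age=44, score=80) -> no
  Pete (age=37, score=51) -> no
  Bea (age=25, score=91) -> YES
  Quinn (age=25, score=58) -> no
  Alice (age=32, score=65) -> no
  Uma (age=21, score=93) -> no
  Zane (age=56, score=55) -> no


ANSWER: Mia, Bea


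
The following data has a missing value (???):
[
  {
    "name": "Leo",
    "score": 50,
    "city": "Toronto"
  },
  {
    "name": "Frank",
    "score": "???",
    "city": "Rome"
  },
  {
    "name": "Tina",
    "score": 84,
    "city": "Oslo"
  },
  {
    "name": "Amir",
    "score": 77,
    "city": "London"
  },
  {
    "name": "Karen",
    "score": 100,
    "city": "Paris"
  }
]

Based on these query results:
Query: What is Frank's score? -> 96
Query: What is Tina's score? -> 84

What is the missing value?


The missing value is Frank's score
From query: Frank's score = 96

ANSWER: 96


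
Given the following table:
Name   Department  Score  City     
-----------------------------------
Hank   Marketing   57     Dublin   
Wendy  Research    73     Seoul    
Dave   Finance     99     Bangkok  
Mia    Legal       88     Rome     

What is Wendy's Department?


Row 2: Wendy
Department = Research

ANSWER: Research


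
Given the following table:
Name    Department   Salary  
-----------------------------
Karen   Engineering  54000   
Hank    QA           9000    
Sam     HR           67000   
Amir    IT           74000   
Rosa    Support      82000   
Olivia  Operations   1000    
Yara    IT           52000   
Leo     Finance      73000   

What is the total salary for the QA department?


QA department members:
  Hank: 9000
Total = 9000 = 9000

ANSWER: 9000


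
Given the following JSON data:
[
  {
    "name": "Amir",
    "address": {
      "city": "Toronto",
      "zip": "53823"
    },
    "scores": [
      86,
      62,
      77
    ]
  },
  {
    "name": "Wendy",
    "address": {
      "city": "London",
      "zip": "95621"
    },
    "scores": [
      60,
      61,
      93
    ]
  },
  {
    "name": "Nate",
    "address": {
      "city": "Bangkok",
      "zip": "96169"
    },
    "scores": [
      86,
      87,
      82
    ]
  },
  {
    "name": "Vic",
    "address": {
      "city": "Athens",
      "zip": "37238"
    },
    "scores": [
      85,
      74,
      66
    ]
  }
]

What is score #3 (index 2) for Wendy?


Path: records[1].scores[2]
Value: 93

ANSWER: 93


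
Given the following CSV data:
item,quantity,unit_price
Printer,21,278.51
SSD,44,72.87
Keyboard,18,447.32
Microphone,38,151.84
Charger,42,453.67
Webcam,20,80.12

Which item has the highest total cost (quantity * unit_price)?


Computing row totals:
  Printer: 5848.71
  SSD: 3206.28
  Keyboard: 8051.76
  Microphone: 5769.92
  Charger: 19054.14
  Webcam: 1602.4
Maximum: Charger (19054.14)

ANSWER: Charger


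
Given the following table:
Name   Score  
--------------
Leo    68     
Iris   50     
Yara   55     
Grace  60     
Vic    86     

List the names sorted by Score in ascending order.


Sorting by Score (ascending):
  Iris: 50
  Yara: 55
  Grace: 60
  Leo: 68
  Vic: 86


ANSWER: Iris, Yara, Grace, Leo, Vic


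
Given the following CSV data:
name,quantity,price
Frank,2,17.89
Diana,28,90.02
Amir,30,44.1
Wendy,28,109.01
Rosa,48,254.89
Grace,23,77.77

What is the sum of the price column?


Values in 'price' column:
  Row 1: 17.89
  Row 2: 90.02
  Row 3: 44.1
  Row 4: 109.01
  Row 5: 254.89
  Row 6: 77.77
Sum = 17.89 + 90.02 + 44.1 + 109.01 + 254.89 + 77.77 = 593.68

ANSWER: 593.68


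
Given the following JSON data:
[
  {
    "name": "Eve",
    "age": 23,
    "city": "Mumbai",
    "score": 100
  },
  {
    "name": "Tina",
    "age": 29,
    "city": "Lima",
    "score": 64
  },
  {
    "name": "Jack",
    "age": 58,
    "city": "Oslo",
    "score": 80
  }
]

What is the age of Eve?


Looking up record where name = Eve
Record index: 0
Field 'age' = 23

ANSWER: 23


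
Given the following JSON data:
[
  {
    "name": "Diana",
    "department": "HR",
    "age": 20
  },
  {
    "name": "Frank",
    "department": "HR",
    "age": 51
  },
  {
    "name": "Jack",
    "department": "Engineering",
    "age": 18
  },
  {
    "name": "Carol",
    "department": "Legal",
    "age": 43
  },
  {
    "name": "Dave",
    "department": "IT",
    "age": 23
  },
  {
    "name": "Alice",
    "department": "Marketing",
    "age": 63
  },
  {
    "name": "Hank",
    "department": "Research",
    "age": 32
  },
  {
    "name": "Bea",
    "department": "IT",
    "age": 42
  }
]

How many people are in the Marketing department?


Scanning records for department = Marketing
  Record 5: Alice
Count: 1

ANSWER: 1


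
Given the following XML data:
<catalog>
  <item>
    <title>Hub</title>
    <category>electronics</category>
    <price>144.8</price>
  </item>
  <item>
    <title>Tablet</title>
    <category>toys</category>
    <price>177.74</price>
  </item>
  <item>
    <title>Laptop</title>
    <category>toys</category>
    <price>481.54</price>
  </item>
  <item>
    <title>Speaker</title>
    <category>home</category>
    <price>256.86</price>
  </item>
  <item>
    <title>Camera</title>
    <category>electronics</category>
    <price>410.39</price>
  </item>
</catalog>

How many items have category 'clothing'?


Scanning <item> elements for <category>clothing</category>:
Count: 0

ANSWER: 0


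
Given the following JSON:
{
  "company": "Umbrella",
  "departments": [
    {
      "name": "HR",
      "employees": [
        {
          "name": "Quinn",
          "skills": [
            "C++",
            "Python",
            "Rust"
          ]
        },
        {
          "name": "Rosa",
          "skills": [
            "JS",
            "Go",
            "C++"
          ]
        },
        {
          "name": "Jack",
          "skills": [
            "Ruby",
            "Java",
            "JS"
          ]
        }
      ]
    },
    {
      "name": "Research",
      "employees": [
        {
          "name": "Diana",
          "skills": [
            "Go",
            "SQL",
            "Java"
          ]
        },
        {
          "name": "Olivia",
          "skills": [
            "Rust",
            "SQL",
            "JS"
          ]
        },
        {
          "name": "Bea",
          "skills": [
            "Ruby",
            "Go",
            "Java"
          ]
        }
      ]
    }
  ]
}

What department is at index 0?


Path: departments[0].name
Value: HR

ANSWER: HR


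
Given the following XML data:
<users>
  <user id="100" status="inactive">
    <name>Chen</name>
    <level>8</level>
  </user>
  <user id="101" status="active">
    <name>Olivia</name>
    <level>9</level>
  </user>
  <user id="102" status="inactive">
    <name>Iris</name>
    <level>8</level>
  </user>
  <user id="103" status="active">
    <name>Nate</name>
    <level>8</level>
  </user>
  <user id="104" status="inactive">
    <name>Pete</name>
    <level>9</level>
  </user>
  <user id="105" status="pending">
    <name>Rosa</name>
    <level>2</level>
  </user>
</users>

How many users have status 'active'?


Counting users with status='active':
  Olivia (id=101) -> MATCH
  Nate (id=103) -> MATCH
Count: 2

ANSWER: 2


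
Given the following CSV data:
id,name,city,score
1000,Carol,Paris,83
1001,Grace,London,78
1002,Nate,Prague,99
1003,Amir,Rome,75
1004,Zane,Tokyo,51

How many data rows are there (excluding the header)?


Counting rows (excluding header):
Header: id,name,city,score
Data rows: 5

ANSWER: 5


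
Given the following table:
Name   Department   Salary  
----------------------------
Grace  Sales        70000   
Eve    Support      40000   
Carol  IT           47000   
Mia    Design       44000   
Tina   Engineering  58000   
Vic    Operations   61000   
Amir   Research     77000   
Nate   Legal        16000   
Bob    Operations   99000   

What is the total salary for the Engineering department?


Engineering department members:
  Tina: 58000
Total = 58000 = 58000

ANSWER: 58000


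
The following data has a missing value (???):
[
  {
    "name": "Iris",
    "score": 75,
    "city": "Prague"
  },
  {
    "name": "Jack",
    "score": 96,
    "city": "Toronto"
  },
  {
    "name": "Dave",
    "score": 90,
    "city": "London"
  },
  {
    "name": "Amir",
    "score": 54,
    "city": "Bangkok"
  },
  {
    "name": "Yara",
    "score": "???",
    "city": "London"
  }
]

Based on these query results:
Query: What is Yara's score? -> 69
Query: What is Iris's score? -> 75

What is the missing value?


The missing value is Yara's score
From query: Yara's score = 69

ANSWER: 69


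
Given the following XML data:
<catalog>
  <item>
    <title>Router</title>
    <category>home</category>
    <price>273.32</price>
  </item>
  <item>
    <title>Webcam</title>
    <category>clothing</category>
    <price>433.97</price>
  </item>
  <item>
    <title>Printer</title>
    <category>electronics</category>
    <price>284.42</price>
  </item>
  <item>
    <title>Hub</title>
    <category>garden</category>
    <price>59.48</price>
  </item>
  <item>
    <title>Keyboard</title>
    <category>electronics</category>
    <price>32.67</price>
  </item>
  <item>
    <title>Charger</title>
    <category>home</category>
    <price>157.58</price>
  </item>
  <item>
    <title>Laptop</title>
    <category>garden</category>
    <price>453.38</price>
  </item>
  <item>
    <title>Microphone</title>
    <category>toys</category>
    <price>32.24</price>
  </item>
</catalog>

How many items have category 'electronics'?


Scanning <item> elements for <category>electronics</category>:
  Item 3: Printer -> MATCH
  Item 5: Keyboard -> MATCH
Count: 2

ANSWER: 2


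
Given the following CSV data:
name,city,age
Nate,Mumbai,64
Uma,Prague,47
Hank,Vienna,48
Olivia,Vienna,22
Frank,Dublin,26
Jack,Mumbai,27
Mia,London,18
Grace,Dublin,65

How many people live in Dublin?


Scanning city column for 'Dublin':
  Row 5: Frank -> MATCH
  Row 8: Grace -> MATCH
Total matches: 2

ANSWER: 2


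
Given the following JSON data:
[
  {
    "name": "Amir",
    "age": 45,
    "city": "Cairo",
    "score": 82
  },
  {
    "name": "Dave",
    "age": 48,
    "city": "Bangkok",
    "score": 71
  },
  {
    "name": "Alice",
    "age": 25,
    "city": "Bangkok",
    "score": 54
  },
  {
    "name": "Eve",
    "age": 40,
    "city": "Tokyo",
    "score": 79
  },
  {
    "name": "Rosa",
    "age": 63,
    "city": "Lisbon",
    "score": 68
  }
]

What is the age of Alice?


Looking up record where name = Alice
Record index: 2
Field 'age' = 25

ANSWER: 25


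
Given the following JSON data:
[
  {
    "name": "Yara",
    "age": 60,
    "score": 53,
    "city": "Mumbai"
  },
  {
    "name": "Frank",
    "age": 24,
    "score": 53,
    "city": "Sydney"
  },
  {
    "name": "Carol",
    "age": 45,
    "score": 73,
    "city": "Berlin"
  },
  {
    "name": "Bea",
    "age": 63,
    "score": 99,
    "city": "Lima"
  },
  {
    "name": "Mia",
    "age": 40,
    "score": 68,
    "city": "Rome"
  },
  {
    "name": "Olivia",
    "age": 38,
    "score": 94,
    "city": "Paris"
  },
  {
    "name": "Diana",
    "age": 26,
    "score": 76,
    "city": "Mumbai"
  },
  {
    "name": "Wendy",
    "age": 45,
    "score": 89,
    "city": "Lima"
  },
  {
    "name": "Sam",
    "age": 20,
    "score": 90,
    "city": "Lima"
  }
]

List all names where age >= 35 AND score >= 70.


Checking both conditions:
  Yara (age=60, score=53) -> no
  Frank (age=24, score=53) -> no
  Carol (age=45, score=73) -> YES
  Bea (age=63, score=99) -> YES
  Mia (age=40, score=68) -> no
  Olivia (age=38, score=94) -> YES
  Diana (age=26, score=76) -> no
  Wendy (age=45, score=89) -> YES
  Sam (age=20, score=90) -> no


ANSWER: Carol, Bea, Olivia, Wendy


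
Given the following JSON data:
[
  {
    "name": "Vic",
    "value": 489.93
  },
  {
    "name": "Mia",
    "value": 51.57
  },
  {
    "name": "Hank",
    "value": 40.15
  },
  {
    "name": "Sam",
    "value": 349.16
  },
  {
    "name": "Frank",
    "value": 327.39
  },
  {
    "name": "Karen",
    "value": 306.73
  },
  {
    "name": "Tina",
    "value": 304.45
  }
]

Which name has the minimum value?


Comparing values:
  Vic: 489.93
  Mia: 51.57
  Hank: 40.15
  Sam: 349.16
  Frank: 327.39
  Karen: 306.73
  Tina: 304.45
Minimum: Hank (40.15)

ANSWER: Hank


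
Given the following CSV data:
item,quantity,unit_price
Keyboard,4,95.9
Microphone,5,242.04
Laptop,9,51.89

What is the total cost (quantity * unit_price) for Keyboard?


Row: Keyboard
quantity = 4
unit_price = 95.9
total = 4 * 95.9 = 383.6

ANSWER: 383.6


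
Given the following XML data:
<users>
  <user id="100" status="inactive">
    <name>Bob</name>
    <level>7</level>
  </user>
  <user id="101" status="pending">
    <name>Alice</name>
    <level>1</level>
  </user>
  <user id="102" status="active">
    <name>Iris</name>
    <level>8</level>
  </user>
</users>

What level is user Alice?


Finding user: Alice
<level>1</level>

ANSWER: 1


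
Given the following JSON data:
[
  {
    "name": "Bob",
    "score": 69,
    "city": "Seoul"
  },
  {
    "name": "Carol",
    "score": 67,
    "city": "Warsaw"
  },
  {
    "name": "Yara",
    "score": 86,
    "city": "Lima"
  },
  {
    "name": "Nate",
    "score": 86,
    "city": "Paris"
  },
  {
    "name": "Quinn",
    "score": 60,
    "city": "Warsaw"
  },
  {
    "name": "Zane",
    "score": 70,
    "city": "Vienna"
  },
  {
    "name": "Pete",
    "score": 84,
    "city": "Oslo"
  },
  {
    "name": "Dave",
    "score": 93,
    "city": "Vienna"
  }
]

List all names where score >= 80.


Filtering records where score >= 80:
  Bob (score=69) -> no
  Carol (score=67) -> no
  Yara (score=86) -> YES
  Nate (score=86) -> YES
  Quinn (score=60) -> no
  Zane (score=70) -> no
  Pete (score=84) -> YES
  Dave (score=93) -> YES


ANSWER: Yara, Nate, Pete, Dave


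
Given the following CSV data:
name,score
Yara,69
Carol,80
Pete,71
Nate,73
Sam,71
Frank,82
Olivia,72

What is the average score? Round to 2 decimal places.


Scores: 69, 80, 71, 73, 71, 82, 72
Sum = 518
Count = 7
Average = 518 / 7 = 74.00

ANSWER: 74.00


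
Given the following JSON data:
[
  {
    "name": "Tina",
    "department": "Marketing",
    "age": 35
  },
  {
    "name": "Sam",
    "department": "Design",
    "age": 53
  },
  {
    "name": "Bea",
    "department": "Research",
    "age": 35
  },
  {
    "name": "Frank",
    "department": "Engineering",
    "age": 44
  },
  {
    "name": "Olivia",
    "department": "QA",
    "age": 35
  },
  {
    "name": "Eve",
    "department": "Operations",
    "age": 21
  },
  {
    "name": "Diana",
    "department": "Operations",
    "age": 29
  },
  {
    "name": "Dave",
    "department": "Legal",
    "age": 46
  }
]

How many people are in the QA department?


Scanning records for department = QA
  Record 4: Olivia
Count: 1

ANSWER: 1


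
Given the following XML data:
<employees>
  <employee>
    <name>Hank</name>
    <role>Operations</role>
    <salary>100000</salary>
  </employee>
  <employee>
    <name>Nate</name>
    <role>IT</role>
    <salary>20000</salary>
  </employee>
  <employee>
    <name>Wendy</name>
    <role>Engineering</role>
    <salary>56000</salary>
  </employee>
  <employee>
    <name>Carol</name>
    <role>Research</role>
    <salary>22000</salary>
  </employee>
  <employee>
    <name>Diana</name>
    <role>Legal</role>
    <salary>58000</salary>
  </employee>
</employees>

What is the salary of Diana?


Searching for <employee> with <name>Diana</name>
Found at position 5
<salary>58000</salary>

ANSWER: 58000


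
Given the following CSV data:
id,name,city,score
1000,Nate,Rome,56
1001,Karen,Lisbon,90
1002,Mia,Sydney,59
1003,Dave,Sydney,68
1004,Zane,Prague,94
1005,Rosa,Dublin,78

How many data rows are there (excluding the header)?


Counting rows (excluding header):
Header: id,name,city,score
Data rows: 6

ANSWER: 6


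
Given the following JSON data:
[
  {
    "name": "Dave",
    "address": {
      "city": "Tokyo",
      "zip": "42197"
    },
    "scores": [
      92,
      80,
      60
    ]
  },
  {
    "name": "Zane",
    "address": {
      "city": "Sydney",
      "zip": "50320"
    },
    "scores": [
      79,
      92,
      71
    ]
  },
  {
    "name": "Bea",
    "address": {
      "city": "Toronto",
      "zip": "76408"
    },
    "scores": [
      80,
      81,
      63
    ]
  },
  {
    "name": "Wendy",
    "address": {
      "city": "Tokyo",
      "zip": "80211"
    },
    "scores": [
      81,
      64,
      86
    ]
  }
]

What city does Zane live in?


Path: records[1].address.city
Value: Sydney

ANSWER: Sydney


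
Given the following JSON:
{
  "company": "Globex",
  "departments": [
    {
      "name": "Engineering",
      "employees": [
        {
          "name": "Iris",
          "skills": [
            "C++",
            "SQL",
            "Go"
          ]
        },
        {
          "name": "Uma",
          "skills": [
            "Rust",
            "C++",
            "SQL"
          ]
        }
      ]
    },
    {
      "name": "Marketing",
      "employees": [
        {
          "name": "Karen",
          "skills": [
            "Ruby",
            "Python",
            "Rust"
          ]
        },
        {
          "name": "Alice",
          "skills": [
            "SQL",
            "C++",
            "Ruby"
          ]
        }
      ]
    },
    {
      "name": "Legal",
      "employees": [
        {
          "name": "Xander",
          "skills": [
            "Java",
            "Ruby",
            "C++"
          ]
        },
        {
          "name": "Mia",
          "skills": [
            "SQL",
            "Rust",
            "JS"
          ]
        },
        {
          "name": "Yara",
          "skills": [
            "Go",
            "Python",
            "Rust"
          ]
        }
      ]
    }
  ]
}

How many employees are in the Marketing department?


Path: departments[1].employees
Count: 2

ANSWER: 2


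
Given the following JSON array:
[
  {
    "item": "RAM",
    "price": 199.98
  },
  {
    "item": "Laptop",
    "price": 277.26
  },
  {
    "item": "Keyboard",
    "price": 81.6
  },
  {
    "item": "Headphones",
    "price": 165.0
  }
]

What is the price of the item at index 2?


Array index 2 -> Keyboard
price = 81.6

ANSWER: 81.6


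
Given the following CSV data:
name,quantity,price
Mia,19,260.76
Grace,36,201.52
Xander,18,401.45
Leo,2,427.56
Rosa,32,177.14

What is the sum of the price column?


Values in 'price' column:
  Row 1: 260.76
  Row 2: 201.52
  Row 3: 401.45
  Row 4: 427.56
  Row 5: 177.14
Sum = 260.76 + 201.52 + 401.45 + 427.56 + 177.14 = 1468.43

ANSWER: 1468.43


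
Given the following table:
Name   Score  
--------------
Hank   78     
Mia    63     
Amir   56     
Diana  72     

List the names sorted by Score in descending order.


Sorting by Score (descending):
  Hank: 78
  Diana: 72
  Mia: 63
  Amir: 56


ANSWER: Hank, Diana, Mia, Amir


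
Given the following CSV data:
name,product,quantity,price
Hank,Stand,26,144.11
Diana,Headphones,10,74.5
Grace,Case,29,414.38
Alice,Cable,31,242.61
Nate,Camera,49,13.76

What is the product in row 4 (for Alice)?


Row 4: Alice
Column 'product' = Cable

ANSWER: Cable


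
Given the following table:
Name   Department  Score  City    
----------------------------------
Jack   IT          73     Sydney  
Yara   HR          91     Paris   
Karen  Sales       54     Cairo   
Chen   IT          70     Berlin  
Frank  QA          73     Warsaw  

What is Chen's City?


Row 4: Chen
City = Berlin

ANSWER: Berlin


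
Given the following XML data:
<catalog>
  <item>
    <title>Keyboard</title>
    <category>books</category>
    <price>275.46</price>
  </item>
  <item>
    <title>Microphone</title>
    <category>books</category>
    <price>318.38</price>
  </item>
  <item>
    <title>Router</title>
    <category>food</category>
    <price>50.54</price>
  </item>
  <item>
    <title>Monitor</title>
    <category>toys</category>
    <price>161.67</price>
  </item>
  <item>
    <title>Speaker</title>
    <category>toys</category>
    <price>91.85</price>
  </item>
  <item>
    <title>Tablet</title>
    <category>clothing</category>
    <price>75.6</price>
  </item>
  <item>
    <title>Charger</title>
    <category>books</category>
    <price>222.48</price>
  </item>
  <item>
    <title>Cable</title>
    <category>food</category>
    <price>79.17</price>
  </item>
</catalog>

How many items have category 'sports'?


Scanning <item> elements for <category>sports</category>:
Count: 0

ANSWER: 0


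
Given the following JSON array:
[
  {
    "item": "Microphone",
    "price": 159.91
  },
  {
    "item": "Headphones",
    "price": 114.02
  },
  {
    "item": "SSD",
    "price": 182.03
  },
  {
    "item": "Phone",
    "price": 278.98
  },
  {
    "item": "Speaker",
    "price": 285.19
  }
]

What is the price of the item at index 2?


Array index 2 -> SSD
price = 182.03

ANSWER: 182.03


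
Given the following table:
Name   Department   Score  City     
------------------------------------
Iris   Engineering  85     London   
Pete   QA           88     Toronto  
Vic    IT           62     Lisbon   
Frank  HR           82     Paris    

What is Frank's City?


Row 4: Frank
City = Paris

ANSWER: Paris


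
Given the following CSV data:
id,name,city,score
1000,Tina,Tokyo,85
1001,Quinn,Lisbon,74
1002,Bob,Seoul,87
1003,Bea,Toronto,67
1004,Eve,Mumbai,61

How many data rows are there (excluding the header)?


Counting rows (excluding header):
Header: id,name,city,score
Data rows: 5

ANSWER: 5


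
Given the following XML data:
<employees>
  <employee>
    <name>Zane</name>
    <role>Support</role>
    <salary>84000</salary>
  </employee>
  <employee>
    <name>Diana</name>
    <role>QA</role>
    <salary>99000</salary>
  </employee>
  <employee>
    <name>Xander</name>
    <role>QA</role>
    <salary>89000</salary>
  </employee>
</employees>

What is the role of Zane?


Searching for <employee> with <name>Zane</name>
Found at position 1
<role>Support</role>

ANSWER: Support


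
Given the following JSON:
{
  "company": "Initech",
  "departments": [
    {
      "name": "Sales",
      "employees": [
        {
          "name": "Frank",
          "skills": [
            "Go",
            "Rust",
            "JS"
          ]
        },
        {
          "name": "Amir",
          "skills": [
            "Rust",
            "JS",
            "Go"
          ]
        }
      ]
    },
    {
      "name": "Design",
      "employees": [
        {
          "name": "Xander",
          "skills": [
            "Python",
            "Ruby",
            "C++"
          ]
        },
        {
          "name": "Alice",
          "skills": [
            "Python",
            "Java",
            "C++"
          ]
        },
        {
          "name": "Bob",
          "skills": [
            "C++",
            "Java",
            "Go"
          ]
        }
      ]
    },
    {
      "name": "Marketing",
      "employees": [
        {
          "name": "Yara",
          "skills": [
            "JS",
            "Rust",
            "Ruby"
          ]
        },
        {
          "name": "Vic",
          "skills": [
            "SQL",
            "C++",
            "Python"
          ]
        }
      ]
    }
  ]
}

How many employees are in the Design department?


Path: departments[1].employees
Count: 3

ANSWER: 3


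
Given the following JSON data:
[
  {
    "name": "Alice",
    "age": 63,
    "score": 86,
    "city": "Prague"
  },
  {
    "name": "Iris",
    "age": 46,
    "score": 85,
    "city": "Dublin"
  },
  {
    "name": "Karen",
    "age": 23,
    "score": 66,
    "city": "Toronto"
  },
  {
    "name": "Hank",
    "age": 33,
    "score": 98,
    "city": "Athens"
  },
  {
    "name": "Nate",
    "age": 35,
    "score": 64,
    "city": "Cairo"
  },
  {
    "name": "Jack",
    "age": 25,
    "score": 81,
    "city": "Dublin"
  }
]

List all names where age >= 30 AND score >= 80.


Checking both conditions:
  Alice (age=63, score=86) -> YES
  Iris (age=46, score=85) -> YES
  Karen (age=23, score=66) -> no
  Hank (age=33, score=98) -> YES
  Nate (age=35, score=64) -> no
  Jack (age=25, score=81) -> no


ANSWER: Alice, Iris, Hank


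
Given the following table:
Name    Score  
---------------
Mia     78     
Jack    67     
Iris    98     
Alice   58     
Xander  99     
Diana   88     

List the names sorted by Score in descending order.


Sorting by Score (descending):
  Xander: 99
  Iris: 98
  Diana: 88
  Mia: 78
  Jack: 67
  Alice: 58


ANSWER: Xander, Iris, Diana, Mia, Jack, Alice


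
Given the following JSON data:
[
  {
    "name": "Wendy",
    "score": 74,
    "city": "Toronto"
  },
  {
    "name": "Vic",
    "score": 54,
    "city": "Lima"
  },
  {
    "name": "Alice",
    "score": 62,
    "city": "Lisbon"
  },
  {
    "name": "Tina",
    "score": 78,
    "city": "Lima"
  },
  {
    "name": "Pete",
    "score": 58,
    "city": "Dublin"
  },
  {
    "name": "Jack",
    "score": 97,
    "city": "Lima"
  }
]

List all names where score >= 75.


Filtering records where score >= 75:
  Wendy (score=74) -> no
  Vic (score=54) -> no
  Alice (score=62) -> no
  Tina (score=78) -> YES
  Pete (score=58) -> no
  Jack (score=97) -> YES


ANSWER: Tina, Jack
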